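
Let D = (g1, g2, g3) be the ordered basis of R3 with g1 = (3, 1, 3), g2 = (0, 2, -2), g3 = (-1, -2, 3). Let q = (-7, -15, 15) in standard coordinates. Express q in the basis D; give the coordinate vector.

(-1, -3, 4)

We seek scalars with c_1 g1 + ... + c_3 g3 = q; equivalently solve M c = q where the columns of M are g1, ..., g3.
Solving this 3x3 system gives c = (-1, -3, 4).
Check: -g1 - 3g2 + 4g3 = (-7, -15, 15).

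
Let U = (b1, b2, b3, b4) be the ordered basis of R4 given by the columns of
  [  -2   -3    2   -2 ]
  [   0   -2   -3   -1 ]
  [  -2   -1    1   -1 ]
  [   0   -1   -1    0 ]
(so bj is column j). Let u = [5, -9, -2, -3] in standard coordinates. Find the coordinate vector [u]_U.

[4, -1, 4, -1]

Write u = c_1 b1 + ... + c_4 b4 and solve for the c_i.
Gaussian elimination on [M | u] yields c = (4, -1, 4, -1).
Check: 4b1 - b2 + 4b3 - b4 = [5, -9, -2, -3].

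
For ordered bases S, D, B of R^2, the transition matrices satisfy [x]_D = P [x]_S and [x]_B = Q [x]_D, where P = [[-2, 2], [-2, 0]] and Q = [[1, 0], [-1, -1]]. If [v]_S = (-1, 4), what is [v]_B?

(10, -12)

Apply P to get D-coordinates (10, 2), then Q to get B-coordinates.
The result is [v]_B = (10, -12).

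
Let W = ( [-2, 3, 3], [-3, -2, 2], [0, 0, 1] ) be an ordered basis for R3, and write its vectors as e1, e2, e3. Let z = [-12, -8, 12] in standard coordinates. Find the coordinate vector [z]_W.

[0, 4, 4]

[z]_W is the unique c with M c = z, where M has columns e1, ..., e3.
Row-reducing the augmented matrix [M | z] gives c = (0, 4, 4).
Check: 0·e1 + 4e2 + 4e3 = [-12, -8, 12].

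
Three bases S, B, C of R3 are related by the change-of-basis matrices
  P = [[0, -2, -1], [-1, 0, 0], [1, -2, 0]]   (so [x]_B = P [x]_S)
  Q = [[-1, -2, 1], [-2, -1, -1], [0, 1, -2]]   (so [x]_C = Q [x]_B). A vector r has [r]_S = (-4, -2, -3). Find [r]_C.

(-15, -18, 4)

Apply P to get B-coordinates (7, 4, 0), then Q to get C-coordinates.
The result is [r]_C = (-15, -18, 4).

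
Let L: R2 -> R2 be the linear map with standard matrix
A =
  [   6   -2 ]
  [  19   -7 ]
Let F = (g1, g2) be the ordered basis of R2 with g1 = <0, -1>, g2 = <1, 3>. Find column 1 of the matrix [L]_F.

<-1, 2>

Compute L(g1) = A g1 = <2, 7> in standard coordinates.
Then write this in F-coordinates: solve for y in y_1 g1 + y_2 g2 = <2, 7>.
This gives y = <-1, 2>, which is column 1 of [L]_F.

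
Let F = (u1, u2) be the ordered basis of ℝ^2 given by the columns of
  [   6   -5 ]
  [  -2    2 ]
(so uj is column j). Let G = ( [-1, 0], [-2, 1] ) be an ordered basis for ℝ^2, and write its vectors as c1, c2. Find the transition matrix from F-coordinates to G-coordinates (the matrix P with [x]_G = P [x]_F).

Take x = uj: its F-coordinates are the j-th standard unit vector, so P e_j — column j of P — equals [uj]_G.
u1 = -2c1 - 2c2, giving column 1 = [-2, -2]; repeating for each j gives P = [[-2, 1], [-2, 2]].

[[-2, 1], [-2, 2]]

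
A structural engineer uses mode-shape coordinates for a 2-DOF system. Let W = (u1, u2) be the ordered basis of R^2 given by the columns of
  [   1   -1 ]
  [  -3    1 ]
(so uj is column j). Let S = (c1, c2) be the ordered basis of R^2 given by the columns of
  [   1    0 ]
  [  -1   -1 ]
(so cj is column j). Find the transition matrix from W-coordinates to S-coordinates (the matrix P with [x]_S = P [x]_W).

Column j of P is [uj]_S, since P maps W-coordinates to S-coordinates.
Expressing u1 in S: u1 = c1 + 2c2, so column 1 of P is [1, 2].
Doing the same for each uj gives P = [[1, -1], [2, 0]].

[[1, -1], [2, 0]]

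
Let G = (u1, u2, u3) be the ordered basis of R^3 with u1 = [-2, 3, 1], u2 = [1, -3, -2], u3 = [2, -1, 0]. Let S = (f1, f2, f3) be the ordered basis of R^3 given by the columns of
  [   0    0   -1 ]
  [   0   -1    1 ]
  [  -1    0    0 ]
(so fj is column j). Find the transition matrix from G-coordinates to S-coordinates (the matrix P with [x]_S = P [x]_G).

Let M have columns uj and N have columns fj. Then for every x, N [x]_S = x = M [x]_G, so P = N^(-1) M.
Since det N = 1, N^(-1) has integer entries; multiplying gives P = [[-1, 2, 0], [-1, 2, -1], [2, -1, -2]].

[[-1, 2, 0], [-1, 2, -1], [2, -1, -2]]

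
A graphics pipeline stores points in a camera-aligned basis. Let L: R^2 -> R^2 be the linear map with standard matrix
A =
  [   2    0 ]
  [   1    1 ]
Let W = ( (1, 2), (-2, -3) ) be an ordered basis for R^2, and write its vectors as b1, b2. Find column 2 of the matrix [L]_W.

(2, 3)

Column 2 of [L]_W is the W-coordinate vector of L(b2).
In standard coordinates L(b2) = A b2 = (-4, -5).
Converting to W: (-4, -5) = 2b1 + 3b2, so the coordinate vector is (2, 3).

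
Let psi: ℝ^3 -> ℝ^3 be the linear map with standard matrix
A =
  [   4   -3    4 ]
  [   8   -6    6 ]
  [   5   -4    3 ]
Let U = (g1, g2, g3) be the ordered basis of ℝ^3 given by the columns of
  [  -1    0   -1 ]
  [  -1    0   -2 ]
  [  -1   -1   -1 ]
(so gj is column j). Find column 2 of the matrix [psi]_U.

Column 2 of [psi]_U is the U-coordinate vector of psi(g2).
In standard coordinates psi(g2) = A g2 = (-4, -6, -3).
Converting to U: (-4, -6, -3) = 2g1 - g2 + 2g3, so the coordinate vector is (2, -1, 2).

(2, -1, 2)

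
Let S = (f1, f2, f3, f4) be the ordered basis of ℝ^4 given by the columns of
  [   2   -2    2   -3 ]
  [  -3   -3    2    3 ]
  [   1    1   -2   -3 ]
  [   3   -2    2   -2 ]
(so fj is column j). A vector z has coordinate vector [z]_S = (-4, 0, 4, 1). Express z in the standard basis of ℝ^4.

(-3, 23, -15, -6)

By definition z = -4f1 + 0·f2 + 4f3 + f4.
Summing componentwise gives (-3, 23, -15, -6).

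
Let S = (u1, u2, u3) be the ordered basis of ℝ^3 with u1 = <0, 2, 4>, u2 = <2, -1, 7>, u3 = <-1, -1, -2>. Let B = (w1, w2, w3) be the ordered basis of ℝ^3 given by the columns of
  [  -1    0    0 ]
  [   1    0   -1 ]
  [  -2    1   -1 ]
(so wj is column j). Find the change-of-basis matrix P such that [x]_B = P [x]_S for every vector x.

Column j of P is [uj]_B, since P maps S-coordinates to B-coordinates.
Expressing u1 in B: u1 = 0·w1 + 2w2 - 2w3, so column 1 of P is <0, 2, -2>.
Doing the same for each uj gives P = [[0, -2, 1], [2, 2, 2], [-2, -1, 2]].

[[0, -2, 1], [2, 2, 2], [-2, -1, 2]]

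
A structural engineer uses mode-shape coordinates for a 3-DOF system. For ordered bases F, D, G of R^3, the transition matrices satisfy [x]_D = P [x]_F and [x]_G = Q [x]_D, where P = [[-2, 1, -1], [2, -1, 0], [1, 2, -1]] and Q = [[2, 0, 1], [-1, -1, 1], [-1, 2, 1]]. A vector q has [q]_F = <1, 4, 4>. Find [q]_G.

Apply P to get D-coordinates <-2, -2, 5>, then Q to get G-coordinates.
The result is [q]_G = <1, 9, 3>.

<1, 9, 3>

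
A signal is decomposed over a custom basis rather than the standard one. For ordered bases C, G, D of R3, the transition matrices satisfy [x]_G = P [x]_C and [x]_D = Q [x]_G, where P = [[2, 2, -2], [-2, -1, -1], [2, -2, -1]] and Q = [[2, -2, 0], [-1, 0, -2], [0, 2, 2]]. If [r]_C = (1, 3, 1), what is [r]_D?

Composing the changes, [r]_D = Q P [r]_C.
Q P = [[8, 6, -2], [-6, 2, 4], [0, -6, -4]]; applying this to (1, 3, 1) gives (24, 4, -22).

(24, 4, -22)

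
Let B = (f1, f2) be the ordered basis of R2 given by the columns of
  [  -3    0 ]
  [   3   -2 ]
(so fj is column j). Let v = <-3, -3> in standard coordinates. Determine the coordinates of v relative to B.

[v]_B is the unique c with M c = v, where M has columns f1, f2.
System: -3c_1 + 0c_2 = -3, 3c_1 - 2c_2 = -3; solving gives c_1 = 1, c_2 = 3.
Check: f1 + 3f2 = <-3, -3>.

<1, 3>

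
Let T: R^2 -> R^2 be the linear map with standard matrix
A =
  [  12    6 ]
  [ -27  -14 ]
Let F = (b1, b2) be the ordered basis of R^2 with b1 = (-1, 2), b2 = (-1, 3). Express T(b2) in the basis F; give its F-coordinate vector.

Compute T(b2) = A b2 = (6, -15) in standard coordinates.
Then write this in F-coordinates: solve for y in y_1 b1 + y_2 b2 = (6, -15).
This gives y = (-3, -3), which is column 2 of [T]_F.

(-3, -3)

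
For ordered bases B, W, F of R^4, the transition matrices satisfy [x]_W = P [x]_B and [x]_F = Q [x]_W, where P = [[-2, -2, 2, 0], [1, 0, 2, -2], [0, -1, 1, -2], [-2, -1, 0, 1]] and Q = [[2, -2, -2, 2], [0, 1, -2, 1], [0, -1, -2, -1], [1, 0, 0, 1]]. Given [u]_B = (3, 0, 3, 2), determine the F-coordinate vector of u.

Composing the changes, [u]_F = Q P [u]_B.
Q P = [[-10, -4, -2, 10], [-1, 1, 0, 3], [1, 3, -4, 5], [-4, -3, 2, 1]]; applying this to (3, 0, 3, 2) gives (-16, 3, 1, -4).

(-16, 3, 1, -4)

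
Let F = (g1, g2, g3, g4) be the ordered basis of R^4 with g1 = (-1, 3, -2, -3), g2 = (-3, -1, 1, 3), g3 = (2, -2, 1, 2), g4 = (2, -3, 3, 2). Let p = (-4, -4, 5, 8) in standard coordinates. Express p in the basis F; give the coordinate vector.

[p]_F is the unique c with M c = p, where M has columns g1, ..., g4.
Row-reducing the augmented matrix [M | p] gives c = (3, 3, 2, 2).
Check: 3g1 + 3g2 + 2g3 + 2g4 = (-4, -4, 5, 8).

(3, 3, 2, 2)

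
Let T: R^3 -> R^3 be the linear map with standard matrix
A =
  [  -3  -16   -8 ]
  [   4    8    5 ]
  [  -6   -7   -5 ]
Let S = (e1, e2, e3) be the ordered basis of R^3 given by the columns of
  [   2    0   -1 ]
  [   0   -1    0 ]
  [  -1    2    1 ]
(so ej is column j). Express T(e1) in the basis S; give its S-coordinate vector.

(1, -3, 0)

Column 1 of [T]_S is the S-coordinate vector of T(e1).
In standard coordinates T(e1) = A e1 = (2, 3, -7).
Converting to S: (2, 3, -7) = e1 - 3e2 + 0·e3, so the coordinate vector is (1, -3, 0).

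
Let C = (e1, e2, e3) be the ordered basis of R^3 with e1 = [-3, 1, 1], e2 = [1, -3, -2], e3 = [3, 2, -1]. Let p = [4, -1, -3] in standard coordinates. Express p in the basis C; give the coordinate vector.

[0, 1, 1]

Write p = c_1 e1 + ... + c_3 e3 and solve for the c_i.
Row-reducing the augmented matrix [M | p] gives c = (0, 1, 1).
Check: 0·e1 + e2 + e3 = [4, -1, -3].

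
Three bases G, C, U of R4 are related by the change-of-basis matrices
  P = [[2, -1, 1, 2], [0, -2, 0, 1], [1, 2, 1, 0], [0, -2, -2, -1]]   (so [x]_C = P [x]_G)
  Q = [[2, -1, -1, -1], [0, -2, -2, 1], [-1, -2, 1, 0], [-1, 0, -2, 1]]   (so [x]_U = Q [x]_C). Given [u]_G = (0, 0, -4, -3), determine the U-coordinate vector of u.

First [u]_C = P [u]_G = (-10, -3, -4, 11).
Then [u]_U = Q [u]_C = (-24, 25, 12, 29).

(-24, 25, 12, 29)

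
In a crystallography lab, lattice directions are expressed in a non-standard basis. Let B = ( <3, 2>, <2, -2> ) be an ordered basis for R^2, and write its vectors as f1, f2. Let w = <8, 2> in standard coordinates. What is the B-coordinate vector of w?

<2, 1>

We seek scalars with c_1 f1 + c_2 f2 = w; equivalently solve M c = w where the columns of M are f1, f2.
System: 3c_1 + 2c_2 = 8, 2c_1 - 2c_2 = 2; solving gives c_1 = 2, c_2 = 1.
Check: 2f1 + f2 = <8, 2>.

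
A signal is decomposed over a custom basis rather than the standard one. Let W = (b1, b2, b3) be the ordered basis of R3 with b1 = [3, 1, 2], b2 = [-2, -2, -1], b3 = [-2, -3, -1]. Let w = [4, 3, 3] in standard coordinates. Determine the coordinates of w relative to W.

[2, 4, -3]

Write w = c_1 b1 + ... + c_3 b3 and solve for the c_i.
Solving this 3x3 system gives c = (2, 4, -3).
Check: 2b1 + 4b2 - 3b3 = [4, 3, 3].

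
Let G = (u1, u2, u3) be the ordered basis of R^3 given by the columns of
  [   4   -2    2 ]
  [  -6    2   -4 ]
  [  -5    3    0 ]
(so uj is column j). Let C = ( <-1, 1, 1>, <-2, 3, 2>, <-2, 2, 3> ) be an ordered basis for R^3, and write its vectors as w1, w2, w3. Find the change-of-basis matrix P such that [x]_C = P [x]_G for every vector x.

[[2, 0, -2], [-2, 0, -2], [-1, 1, 2]]

Let M have columns uj and N have columns wj. Then for every x, N [x]_C = x = M [x]_G, so P = N^(-1) M.
Since det N = -1, N^(-1) has integer entries; multiplying gives P = [[2, 0, -2], [-2, 0, -2], [-1, 1, 2]].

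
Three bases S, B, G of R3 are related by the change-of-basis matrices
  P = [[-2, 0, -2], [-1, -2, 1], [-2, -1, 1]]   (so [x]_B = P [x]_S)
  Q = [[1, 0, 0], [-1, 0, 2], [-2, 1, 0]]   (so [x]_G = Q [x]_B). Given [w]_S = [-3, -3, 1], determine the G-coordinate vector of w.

Apply P to get B-coordinates [4, 10, 10], then Q to get G-coordinates.
The result is [w]_G = [4, 16, 2].

[4, 16, 2]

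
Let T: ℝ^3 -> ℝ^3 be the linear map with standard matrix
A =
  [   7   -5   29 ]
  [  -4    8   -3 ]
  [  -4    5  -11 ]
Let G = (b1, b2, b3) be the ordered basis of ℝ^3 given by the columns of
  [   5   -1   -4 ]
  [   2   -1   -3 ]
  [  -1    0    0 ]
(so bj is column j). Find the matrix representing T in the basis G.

[[-1, 1, -1], [-1, 3, 0], [0, 1, 2]]

The j-th column of [T]_G is [T(bj)]_G.
T(b1) = A b1 = (-4, -1, 1) = -b1 - b2 + 0·b3, so column 1 is (-1, -1, 0).
Repeating for b2, b3 and assembling the columns gives [[-1, 1, -1], [-1, 3, 0], [0, 1, 2]].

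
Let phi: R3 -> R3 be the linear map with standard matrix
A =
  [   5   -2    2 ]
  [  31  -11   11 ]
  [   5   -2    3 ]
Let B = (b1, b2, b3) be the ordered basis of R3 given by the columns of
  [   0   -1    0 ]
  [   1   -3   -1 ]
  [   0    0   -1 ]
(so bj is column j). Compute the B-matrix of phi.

Let P have columns b1, ..., b3. Then [phi]_B = P^(-1) A P.
Here det P = -1, so P^(-1) is integer; computing A P first and then P^(-1)(A P) gives [[-3, -2, 1], [2, -1, 0], [2, -1, 1]].

[[-3, -2, 1], [2, -1, 0], [2, -1, 1]]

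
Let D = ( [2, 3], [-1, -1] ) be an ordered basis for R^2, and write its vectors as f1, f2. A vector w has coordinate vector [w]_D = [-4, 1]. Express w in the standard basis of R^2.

w = M [w]_D, where M has columns f1, f2.
Carrying out the matrix-vector product, w = [-9, -13].

[-9, -13]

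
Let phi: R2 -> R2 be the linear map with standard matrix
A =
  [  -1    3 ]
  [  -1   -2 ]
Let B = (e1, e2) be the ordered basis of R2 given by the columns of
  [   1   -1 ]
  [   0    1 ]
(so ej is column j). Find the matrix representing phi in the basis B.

The j-th column of [phi]_B is [phi(ej)]_B.
phi(e1) = A e1 = (-1, -1) = -2e1 - e2, so column 1 is (-2, -1).
Repeating for e2 and assembling the columns gives [[-2, 3], [-1, -1]].

[[-2, 3], [-1, -1]]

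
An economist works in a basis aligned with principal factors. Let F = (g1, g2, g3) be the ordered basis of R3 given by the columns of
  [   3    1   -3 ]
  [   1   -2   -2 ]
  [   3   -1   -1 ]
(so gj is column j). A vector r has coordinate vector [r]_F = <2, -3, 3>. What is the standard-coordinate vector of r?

<-6, 2, 6>

r = M [r]_F, where M has columns g1, ..., g3.
Carrying out the matrix-vector product, r = <-6, 2, 6>.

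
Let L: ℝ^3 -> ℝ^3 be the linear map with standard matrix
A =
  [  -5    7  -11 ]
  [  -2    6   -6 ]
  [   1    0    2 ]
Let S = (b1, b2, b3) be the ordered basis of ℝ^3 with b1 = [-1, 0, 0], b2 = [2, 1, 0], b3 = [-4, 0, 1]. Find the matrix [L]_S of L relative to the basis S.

[[3, -1, 3], [2, 2, 2], [-1, 2, -2]]

With P the matrix whose columns are b1, ..., b3, [L]_S = P^(-1) A P.
Column by column: L(b1) = A b1 = [5, 2, -1]; its S-coordinates [3, 2, -1] give column 1.
Continuing for each basis vector yields [L]_S = [[3, -1, 3], [2, 2, 2], [-1, 2, -2]].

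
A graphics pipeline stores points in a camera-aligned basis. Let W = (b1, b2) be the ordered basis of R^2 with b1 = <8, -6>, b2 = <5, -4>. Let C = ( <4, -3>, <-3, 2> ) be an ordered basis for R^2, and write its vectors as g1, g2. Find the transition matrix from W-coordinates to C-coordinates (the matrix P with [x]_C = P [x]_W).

[[2, 2], [0, 1]]

Column j of P is [bj]_C, since P maps W-coordinates to C-coordinates.
Expressing b1 in C: b1 = 2g1 + 0·g2, so column 1 of P is <2, 0>.
Doing the same for each bj gives P = [[2, 2], [0, 1]].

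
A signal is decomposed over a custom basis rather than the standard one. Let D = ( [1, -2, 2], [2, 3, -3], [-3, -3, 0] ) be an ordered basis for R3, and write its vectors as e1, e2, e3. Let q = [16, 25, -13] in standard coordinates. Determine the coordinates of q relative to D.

[-2, 3, -4]

We seek scalars with c_1 e1 + ... + c_3 e3 = q; equivalently solve M c = q where the columns of M are e1, ..., e3.
Row-reducing the augmented matrix [M | q] gives c = (-2, 3, -4).
Check: -2e1 + 3e2 - 4e3 = [16, 25, -13].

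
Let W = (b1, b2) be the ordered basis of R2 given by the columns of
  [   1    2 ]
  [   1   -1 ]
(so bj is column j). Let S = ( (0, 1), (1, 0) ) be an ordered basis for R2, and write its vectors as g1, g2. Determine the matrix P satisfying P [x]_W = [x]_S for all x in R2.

Let M have columns bj and N have columns gj. Then for every x, N [x]_S = x = M [x]_W, so P = N^(-1) M.
Since det N = -1, N^(-1) has integer entries; multiplying gives P = [[1, -1], [1, 2]].

[[1, -1], [1, 2]]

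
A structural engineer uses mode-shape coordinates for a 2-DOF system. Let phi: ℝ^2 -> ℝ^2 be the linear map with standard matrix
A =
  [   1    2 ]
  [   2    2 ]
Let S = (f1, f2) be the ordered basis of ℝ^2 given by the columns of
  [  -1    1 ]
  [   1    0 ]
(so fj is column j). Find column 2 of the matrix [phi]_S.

[2, 3]

Compute phi(f2) = A f2 = [1, 2] in standard coordinates.
Then write this in S-coordinates: solve for y in y_1 f1 + y_2 f2 = [1, 2].
This gives y = [2, 3], which is column 2 of [phi]_S.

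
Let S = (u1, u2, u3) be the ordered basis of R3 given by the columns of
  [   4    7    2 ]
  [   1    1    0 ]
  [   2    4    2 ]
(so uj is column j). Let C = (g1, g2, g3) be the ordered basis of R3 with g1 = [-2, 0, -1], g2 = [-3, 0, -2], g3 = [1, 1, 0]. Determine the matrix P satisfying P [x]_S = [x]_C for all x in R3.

Take x = uj: its S-coordinates are the j-th standard unit vector, so P e_j — column j of P — equals [uj]_C.
u1 = 0·g1 - g2 + g3, giving column 1 = [0, -1, 1]; repeating for each j gives P = [[0, 0, 2], [-1, -2, -2], [1, 1, 0]].

[[0, 0, 2], [-1, -2, -2], [1, 1, 0]]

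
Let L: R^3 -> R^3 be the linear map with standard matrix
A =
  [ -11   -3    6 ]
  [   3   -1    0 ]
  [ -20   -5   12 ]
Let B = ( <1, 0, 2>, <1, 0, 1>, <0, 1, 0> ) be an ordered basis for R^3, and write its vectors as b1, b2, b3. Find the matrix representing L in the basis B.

Let P have columns b1, ..., b3. Then [L]_B = P^(-1) A P.
Here det P = 1, so P^(-1) is integer; computing A P first and then P^(-1)(A P) gives [[3, -3, -2], [-2, -2, -1], [3, 3, -1]].

[[3, -3, -2], [-2, -2, -1], [3, 3, -1]]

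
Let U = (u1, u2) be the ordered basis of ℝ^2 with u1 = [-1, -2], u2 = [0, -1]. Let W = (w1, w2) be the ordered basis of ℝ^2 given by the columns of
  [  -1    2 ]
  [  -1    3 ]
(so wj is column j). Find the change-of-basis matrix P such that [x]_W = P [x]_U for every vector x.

[[-1, -2], [-1, -1]]

Column j of P is [uj]_W, since P maps U-coordinates to W-coordinates.
Expressing u1 in W: u1 = -w1 - w2, so column 1 of P is [-1, -1].
Doing the same for each uj gives P = [[-1, -2], [-1, -1]].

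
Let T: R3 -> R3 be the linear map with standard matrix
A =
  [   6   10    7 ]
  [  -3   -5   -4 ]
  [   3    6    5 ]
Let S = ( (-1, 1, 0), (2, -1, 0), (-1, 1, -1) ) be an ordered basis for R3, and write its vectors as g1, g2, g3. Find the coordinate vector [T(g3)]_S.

Compute T(g3) = A g3 = (-3, 2, -2) in standard coordinates.
Then write this in S-coordinates: solve for y in y_1 g1 + ... + y_3 g3 = (-3, 2, -2).
This gives y = (-1, -1, 2), which is column 3 of [T]_S.

(-1, -1, 2)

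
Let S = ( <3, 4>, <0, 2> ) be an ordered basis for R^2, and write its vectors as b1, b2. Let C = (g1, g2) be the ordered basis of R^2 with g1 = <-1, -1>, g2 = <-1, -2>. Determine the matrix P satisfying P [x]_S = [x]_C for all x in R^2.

Column j of P is [bj]_C, since P maps S-coordinates to C-coordinates.
Expressing b1 in C: b1 = -2g1 - g2, so column 1 of P is <-2, -1>.
Doing the same for each bj gives P = [[-2, 2], [-1, -2]].

[[-2, 2], [-1, -2]]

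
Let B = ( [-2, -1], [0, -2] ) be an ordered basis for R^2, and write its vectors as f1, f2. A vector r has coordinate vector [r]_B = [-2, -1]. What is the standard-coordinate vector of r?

[4, 4]

r = M [r]_B, where M has columns f1, f2.
Carrying out the matrix-vector product, r = [4, 4].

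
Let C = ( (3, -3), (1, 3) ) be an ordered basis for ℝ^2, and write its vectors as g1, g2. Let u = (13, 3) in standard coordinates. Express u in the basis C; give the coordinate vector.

We seek scalars with c_1 g1 + c_2 g2 = u; equivalently solve M c = u where the columns of M are g1, g2.
System: 3c_1 + c_2 = 13, -3c_1 + 3c_2 = 3; solving gives c_1 = 3, c_2 = 4.
Check: 3g1 + 4g2 = (13, 3).

(3, 4)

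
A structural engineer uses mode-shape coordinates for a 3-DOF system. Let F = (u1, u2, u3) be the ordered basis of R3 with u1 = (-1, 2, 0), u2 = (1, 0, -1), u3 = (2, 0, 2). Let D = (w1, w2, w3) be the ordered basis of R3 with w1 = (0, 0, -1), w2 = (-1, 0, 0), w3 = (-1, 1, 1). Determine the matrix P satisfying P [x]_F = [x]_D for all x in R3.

[[2, 1, -2], [-1, -1, -2], [2, 0, 0]]

Let M have columns uj and N have columns wj. Then for every x, N [x]_D = x = M [x]_F, so P = N^(-1) M.
Since det N = 1, N^(-1) has integer entries; multiplying gives P = [[2, 1, -2], [-1, -1, -2], [2, 0, 0]].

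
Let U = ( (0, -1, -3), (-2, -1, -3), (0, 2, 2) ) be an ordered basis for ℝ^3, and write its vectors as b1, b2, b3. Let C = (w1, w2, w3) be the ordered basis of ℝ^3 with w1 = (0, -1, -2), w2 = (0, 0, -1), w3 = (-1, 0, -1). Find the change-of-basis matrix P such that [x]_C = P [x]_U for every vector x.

Take x = bj: its U-coordinates are the j-th standard unit vector, so P e_j — column j of P — equals [bj]_C.
b1 = w1 + w2 + 0·w3, giving column 1 = (1, 1, 0); repeating for each j gives P = [[1, 1, -2], [1, -1, 2], [0, 2, 0]].

[[1, 1, -2], [1, -1, 2], [0, 2, 0]]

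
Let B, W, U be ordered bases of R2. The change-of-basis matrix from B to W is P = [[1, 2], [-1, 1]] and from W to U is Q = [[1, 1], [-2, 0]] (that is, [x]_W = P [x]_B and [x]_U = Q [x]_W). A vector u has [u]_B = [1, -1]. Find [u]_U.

[-3, 2]

Apply P to get W-coordinates [-1, -2], then Q to get U-coordinates.
The result is [u]_U = [-3, 2].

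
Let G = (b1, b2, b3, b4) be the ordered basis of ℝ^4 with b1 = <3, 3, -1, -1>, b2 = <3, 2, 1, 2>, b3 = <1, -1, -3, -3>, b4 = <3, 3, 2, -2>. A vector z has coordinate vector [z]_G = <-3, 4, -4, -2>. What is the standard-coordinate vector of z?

<-7, -3, 15, 27>

By definition z = -3b1 + 4b2 - 4b3 - 2b4.
Summing componentwise gives <-7, -3, 15, 27>.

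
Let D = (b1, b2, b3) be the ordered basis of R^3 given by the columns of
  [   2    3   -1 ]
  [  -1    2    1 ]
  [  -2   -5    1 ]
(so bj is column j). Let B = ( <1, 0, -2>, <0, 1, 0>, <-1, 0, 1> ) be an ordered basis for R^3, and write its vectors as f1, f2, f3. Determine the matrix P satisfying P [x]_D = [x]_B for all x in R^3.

Let M have columns bj and N have columns fj. Then for every x, N [x]_B = x = M [x]_D, so P = N^(-1) M.
Since det N = -1, N^(-1) has integer entries; multiplying gives P = [[0, 2, 0], [-1, 2, 1], [-2, -1, 1]].

[[0, 2, 0], [-1, 2, 1], [-2, -1, 1]]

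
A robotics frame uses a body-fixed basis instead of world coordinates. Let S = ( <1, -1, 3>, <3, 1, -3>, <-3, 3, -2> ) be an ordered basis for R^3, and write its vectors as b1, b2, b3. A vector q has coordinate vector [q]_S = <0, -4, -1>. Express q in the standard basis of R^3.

<-9, -7, 14>

q = M [q]_S, where M has columns b1, ..., b3.
Carrying out the matrix-vector product, q = <-9, -7, 14>.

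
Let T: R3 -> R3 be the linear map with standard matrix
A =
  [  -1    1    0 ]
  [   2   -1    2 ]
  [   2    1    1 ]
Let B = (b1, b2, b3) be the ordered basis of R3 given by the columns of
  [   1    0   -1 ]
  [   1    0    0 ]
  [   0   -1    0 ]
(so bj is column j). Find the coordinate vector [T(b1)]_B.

[1, -3, 1]

Column 1 of [T]_B is the B-coordinate vector of T(b1).
In standard coordinates T(b1) = A b1 = [0, 1, 3].
Converting to B: [0, 1, 3] = b1 - 3b2 + b3, so the coordinate vector is [1, -3, 1].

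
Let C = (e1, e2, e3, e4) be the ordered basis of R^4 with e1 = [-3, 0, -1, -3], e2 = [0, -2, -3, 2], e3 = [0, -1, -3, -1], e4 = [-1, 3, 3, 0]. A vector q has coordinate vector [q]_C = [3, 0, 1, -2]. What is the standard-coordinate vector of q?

By definition q = 3e1 + 0·e2 + e3 - 2e4.
Summing componentwise gives [-7, -7, -12, -10].

[-7, -7, -12, -10]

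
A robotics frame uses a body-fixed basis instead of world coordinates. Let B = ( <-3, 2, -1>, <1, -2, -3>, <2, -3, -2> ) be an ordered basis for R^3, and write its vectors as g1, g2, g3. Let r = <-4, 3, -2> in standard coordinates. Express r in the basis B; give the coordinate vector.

<1, 1, -1>

[r]_B is the unique c with M c = r, where M has columns g1, ..., g3.
Gaussian elimination on [M | r] yields c = (1, 1, -1).
Check: g1 + g2 - g3 = <-4, 3, -2>.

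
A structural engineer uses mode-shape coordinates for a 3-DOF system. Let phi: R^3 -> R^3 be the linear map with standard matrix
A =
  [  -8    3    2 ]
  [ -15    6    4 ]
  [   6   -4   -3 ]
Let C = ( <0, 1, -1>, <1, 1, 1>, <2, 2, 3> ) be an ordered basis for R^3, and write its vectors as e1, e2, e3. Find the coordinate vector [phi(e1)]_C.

Compute phi(e1) = A e1 = <1, 2, -1> in standard coordinates.
Then write this in C-coordinates: solve for y in y_1 e1 + ... + y_3 e3 = <1, 2, -1>.
This gives y = <1, 3, -1>, which is column 1 of [phi]_C.

<1, 3, -1>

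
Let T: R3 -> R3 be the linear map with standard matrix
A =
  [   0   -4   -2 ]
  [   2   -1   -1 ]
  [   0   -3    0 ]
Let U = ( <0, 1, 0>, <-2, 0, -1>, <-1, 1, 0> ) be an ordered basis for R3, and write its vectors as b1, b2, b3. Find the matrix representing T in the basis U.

With P the matrix whose columns are b1, ..., b3, [T]_U = P^(-1) A P.
Column by column: T(b1) = A b1 = <-4, -1, -3>; its U-coordinates <1, 3, -2> give column 1.
Continuing for each basis vector yields [T]_U = [[1, -1, -1], [3, 0, 3], [-2, -2, -2]].

[[1, -1, -1], [3, 0, 3], [-2, -2, -2]]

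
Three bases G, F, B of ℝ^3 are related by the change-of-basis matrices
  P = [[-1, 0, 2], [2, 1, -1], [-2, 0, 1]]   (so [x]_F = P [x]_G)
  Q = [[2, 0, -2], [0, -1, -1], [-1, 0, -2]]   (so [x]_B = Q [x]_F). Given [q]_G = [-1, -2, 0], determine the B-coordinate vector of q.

[-2, 2, -5]

First [q]_F = P [q]_G = [1, -4, 2].
Then [q]_B = Q [q]_F = [-2, 2, -5].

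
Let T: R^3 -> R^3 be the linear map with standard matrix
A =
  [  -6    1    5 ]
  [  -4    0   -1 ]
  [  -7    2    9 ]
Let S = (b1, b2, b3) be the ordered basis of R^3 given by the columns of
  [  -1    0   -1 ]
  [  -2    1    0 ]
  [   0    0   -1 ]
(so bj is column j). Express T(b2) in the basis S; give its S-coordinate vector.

Compute T(b2) = A b2 = (1, 0, 2) in standard coordinates.
Then write this in S-coordinates: solve for y in y_1 b1 + ... + y_3 b3 = (1, 0, 2).
This gives y = (1, 2, -2), which is column 2 of [T]_S.

(1, 2, -2)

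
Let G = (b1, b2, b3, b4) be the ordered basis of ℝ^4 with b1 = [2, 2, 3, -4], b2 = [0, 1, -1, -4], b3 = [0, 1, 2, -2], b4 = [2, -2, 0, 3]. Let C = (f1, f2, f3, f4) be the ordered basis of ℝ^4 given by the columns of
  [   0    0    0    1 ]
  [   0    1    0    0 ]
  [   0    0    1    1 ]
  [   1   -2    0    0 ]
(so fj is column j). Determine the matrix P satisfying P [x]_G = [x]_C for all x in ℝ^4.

[[0, -2, 0, -1], [2, 1, 1, -2], [1, -1, 2, -2], [2, 0, 0, 2]]

Column j of P is [bj]_C, since P maps G-coordinates to C-coordinates.
Expressing b1 in C: b1 = 0·f1 + 2f2 + f3 + 2f4, so column 1 of P is [0, 2, 1, 2].
Doing the same for each bj gives P = [[0, -2, 0, -1], [2, 1, 1, -2], [1, -1, 2, -2], [2, 0, 0, 2]].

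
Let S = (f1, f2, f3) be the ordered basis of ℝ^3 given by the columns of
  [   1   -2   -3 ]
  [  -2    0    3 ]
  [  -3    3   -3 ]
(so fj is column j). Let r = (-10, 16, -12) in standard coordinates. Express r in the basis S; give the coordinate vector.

Write r = c_1 f1 + ... + c_3 f3 and solve for the c_i.
Row-reducing the augmented matrix [M | r] gives c = (-2, -2, 4).
Check: -2f1 - 2f2 + 4f3 = (-10, 16, -12).

(-2, -2, 4)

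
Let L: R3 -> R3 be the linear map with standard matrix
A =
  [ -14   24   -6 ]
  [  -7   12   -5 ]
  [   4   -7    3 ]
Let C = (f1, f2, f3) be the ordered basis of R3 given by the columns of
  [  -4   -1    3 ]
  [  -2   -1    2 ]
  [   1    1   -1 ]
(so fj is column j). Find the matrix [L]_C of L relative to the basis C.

The j-th column of [L]_C is [L(fj)]_C.
L(f1) = A f1 = [2, -1, 1] = -3f1 + f2 - 3f3, so column 1 is [-3, 1, -3].
Repeating for f2, f3 and assembling the columns gives [[-3, 2, -1], [1, 2, -2], [-3, -2, 2]].

[[-3, 2, -1], [1, 2, -2], [-3, -2, 2]]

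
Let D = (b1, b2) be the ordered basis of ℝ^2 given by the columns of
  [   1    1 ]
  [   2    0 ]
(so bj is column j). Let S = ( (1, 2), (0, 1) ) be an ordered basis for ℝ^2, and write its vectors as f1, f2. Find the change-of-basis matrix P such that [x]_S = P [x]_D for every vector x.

Let M have columns bj and N have columns fj. Then for every x, N [x]_S = x = M [x]_D, so P = N^(-1) M.
Since det N = 1, N^(-1) has integer entries; multiplying gives P = [[1, 1], [0, -2]].

[[1, 1], [0, -2]]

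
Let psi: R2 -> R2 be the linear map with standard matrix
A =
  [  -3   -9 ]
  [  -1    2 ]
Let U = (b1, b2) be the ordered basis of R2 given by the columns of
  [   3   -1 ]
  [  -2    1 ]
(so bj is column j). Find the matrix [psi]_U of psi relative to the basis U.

Let P have columns b1, b2. Then [psi]_U = P^(-1) A P.
Here det P = 1, so P^(-1) is integer; computing A P first and then P^(-1)(A P) gives [[2, -3], [-3, -3]].

[[2, -3], [-3, -3]]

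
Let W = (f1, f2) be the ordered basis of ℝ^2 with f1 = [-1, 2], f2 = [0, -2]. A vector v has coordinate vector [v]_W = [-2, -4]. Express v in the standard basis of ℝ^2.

The coordinates say v = -2f1 - 4f2; adding the scaled basis vectors gives [2, 4].

[2, 4]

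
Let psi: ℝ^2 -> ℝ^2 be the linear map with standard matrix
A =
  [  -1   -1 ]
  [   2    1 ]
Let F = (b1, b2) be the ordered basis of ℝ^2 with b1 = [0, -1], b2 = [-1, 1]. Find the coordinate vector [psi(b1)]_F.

[0, -1]

Column 1 of [psi]_F is the F-coordinate vector of psi(b1).
In standard coordinates psi(b1) = A b1 = [1, -1].
Converting to F: [1, -1] = 0·b1 - b2, so the coordinate vector is [0, -1].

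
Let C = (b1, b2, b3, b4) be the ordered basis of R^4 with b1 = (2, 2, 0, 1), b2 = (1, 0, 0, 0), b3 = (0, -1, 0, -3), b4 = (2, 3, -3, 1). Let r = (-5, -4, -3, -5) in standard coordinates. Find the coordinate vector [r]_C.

(-3, -1, 1, 1)

We seek scalars with c_1 b1 + ... + c_4 b4 = r; equivalently solve M c = r where the columns of M are b1, ..., b4.
Solving this 4x4 system gives c = (-3, -1, 1, 1).
Check: -3b1 - b2 + b3 + b4 = (-5, -4, -3, -5).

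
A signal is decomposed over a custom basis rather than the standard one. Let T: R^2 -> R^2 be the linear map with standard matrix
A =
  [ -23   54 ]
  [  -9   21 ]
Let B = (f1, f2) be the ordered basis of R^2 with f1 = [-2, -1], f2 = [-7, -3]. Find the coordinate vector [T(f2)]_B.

Compute T(f2) = A f2 = [-1, 0] in standard coordinates.
Then write this in B-coordinates: solve for y in y_1 f1 + y_2 f2 = [-1, 0].
This gives y = [-3, 1], which is column 2 of [T]_B.

[-3, 1]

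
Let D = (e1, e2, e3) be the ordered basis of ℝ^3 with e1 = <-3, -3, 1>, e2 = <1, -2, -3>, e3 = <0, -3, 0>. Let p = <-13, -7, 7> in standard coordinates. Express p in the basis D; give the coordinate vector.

Write p = c_1 e1 + ... + c_3 e3 and solve for the c_i.
Row-reducing the augmented matrix [M | p] gives c = (4, -1, -1).
Check: 4e1 - e2 - e3 = <-13, -7, 7>.

<4, -1, -1>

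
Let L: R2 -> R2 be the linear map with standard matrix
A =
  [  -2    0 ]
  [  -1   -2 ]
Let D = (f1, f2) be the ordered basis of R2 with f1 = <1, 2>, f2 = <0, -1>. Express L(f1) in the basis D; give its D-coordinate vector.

Column 1 of [L]_D is the D-coordinate vector of L(f1).
In standard coordinates L(f1) = A f1 = <-2, -5>.
Converting to D: <-2, -5> = -2f1 + f2, so the coordinate vector is <-2, 1>.

<-2, 1>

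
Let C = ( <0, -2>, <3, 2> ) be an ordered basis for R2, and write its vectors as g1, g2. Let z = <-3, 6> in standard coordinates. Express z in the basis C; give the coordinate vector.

[z]_C is the unique c with M c = z, where M has columns g1, g2.
System: 0c_1 + 3c_2 = -3, -2c_1 + 2c_2 = 6; solving gives c_1 = -4, c_2 = -1.
Check: -4g1 - g2 = <-3, 6>.

<-4, -1>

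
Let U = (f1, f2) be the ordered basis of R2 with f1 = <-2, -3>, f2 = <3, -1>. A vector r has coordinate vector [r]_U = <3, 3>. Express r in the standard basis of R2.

The coordinates say r = 3f1 + 3f2; adding the scaled basis vectors gives <3, -12>.

<3, -12>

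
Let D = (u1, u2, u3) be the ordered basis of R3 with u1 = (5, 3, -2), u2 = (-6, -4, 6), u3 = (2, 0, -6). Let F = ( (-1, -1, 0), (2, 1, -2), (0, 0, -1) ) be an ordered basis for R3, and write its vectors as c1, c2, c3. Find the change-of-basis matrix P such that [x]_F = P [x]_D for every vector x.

Take x = uj: its D-coordinates are the j-th standard unit vector, so P e_j — column j of P — equals [uj]_F.
u1 = -c1 + 2c2 - 2c3, giving column 1 = (-1, 2, -2); repeating for each j gives P = [[-1, 2, 2], [2, -2, 2], [-2, -2, 2]].

[[-1, 2, 2], [2, -2, 2], [-2, -2, 2]]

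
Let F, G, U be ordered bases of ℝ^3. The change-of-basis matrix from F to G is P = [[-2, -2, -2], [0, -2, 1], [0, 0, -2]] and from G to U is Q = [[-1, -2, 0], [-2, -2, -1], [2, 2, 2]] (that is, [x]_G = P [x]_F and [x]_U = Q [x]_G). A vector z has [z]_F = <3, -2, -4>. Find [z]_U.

Composing the changes, [z]_U = Q P [z]_F.
Q P = [[2, 6, 0], [4, 8, 4], [-4, -8, -6]]; applying this to <3, -2, -4> gives <-6, -20, 28>.

<-6, -20, 28>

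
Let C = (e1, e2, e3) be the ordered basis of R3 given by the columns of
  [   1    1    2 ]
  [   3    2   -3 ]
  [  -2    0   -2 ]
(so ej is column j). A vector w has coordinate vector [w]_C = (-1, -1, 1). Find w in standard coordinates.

(0, -8, 0)

The coordinates say w = -e1 - e2 + e3; adding the scaled basis vectors gives (0, -8, 0).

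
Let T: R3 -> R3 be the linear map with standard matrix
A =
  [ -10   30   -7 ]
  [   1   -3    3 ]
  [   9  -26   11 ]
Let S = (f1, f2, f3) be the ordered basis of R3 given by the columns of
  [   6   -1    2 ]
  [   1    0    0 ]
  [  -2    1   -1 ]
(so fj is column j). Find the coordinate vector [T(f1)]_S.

(-3, 2, 2)

Compute T(f1) = A f1 = (-16, -3, 6) in standard coordinates.
Then write this in S-coordinates: solve for y in y_1 f1 + ... + y_3 f3 = (-16, -3, 6).
This gives y = (-3, 2, 2), which is column 1 of [T]_S.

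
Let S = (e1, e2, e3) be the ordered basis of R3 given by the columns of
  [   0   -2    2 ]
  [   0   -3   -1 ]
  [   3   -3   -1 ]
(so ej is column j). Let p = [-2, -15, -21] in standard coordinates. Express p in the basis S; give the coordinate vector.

[-2, 4, 3]

We seek scalars with c_1 e1 + ... + c_3 e3 = p; equivalently solve M c = p where the columns of M are e1, ..., e3.
Row-reducing the augmented matrix [M | p] gives c = (-2, 4, 3).
Check: -2e1 + 4e2 + 3e3 = [-2, -15, -21].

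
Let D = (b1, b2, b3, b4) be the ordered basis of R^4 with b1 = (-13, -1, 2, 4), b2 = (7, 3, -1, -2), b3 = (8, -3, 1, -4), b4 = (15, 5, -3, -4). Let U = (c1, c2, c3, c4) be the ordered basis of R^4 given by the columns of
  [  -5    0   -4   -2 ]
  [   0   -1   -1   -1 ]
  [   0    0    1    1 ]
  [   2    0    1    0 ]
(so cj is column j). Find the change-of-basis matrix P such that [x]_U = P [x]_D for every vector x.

Take x = bj: its D-coordinates are the j-th standard unit vector, so P e_j — column j of P — equals [bj]_U.
b1 = c1 - c2 + 2c3 + 0·c4, giving column 1 = (1, -1, 2, 0); repeating for each j gives P = [[1, -1, -2, -1], [-1, -2, 2, -2], [2, 0, 0, -2], [0, -1, 1, -1]].

[[1, -1, -2, -1], [-1, -2, 2, -2], [2, 0, 0, -2], [0, -1, 1, -1]]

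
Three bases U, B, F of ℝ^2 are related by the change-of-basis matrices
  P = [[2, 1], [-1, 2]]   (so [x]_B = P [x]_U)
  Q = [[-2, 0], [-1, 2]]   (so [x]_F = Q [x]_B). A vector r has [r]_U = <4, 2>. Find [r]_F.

<-20, -10>

Composing the changes, [r]_F = Q P [r]_U.
Q P = [[-4, -2], [-4, 3]]; applying this to <4, 2> gives <-20, -10>.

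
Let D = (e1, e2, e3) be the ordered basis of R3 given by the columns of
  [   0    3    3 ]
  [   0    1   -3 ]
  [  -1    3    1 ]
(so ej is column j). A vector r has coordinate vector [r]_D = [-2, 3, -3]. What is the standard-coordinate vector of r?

[0, 12, 8]

r = M [r]_D, where M has columns e1, ..., e3.
Carrying out the matrix-vector product, r = [0, 12, 8].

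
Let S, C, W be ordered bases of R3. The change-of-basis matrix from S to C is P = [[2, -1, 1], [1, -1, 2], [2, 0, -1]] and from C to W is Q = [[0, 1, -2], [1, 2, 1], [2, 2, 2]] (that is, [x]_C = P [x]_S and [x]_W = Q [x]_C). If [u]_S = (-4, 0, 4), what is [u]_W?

(28, -8, -24)

Composing the changes, [u]_W = Q P [u]_S.
Q P = [[-3, -1, 4], [6, -3, 4], [10, -4, 4]]; applying this to (-4, 0, 4) gives (28, -8, -24).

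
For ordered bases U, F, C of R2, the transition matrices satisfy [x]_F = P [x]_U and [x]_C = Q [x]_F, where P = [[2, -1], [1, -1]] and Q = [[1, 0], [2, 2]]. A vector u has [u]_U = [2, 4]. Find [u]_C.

Composing the changes, [u]_C = Q P [u]_U.
Q P = [[2, -1], [6, -4]]; applying this to [2, 4] gives [0, -4].

[0, -4]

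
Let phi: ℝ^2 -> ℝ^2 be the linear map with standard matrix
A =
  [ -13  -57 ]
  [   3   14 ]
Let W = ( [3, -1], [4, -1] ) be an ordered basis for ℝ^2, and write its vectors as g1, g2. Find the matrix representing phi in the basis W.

With P the matrix whose columns are g1, g2, [phi]_W = P^(-1) A P.
Column by column: phi(g1) = A g1 = [18, -5]; its W-coordinates [2, 3] give column 1.
Continuing for each basis vector yields [phi]_W = [[2, 3], [3, -1]].

[[2, 3], [3, -1]]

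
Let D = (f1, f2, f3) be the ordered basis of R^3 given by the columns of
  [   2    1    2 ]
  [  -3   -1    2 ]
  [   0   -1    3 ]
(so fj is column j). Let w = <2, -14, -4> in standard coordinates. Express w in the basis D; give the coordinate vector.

Write w = c_1 f1 + ... + c_3 f3 and solve for the c_i.
Solving this 3x3 system gives c = (4, -2, -2).
Check: 4f1 - 2f2 - 2f3 = <2, -14, -4>.

<4, -2, -2>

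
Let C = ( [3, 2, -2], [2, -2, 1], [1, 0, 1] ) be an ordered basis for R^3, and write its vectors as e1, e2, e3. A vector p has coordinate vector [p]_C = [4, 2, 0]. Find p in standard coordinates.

By definition p = 4e1 + 2e2 + 0·e3.
Summing componentwise gives [16, 4, -6].

[16, 4, -6]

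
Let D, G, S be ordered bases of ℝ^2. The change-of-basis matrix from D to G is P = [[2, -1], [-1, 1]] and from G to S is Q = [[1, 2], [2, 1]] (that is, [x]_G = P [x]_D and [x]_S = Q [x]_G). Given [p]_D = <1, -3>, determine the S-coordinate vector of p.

First [p]_G = P [p]_D = <5, -4>.
Then [p]_S = Q [p]_G = <-3, 6>.

<-3, 6>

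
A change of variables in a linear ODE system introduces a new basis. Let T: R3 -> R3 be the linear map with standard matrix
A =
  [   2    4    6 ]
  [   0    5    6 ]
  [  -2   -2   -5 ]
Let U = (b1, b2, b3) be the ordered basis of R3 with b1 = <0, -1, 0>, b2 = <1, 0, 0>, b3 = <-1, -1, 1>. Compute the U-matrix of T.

[[3, 2, 0], [-2, 0, -1], [2, -2, -1]]

The j-th column of [T]_U is [T(bj)]_U.
T(b1) = A b1 = <-4, -5, 2> = 3b1 - 2b2 + 2b3, so column 1 is <3, -2, 2>.
Repeating for b2, b3 and assembling the columns gives [[3, 2, 0], [-2, 0, -1], [2, -2, -1]].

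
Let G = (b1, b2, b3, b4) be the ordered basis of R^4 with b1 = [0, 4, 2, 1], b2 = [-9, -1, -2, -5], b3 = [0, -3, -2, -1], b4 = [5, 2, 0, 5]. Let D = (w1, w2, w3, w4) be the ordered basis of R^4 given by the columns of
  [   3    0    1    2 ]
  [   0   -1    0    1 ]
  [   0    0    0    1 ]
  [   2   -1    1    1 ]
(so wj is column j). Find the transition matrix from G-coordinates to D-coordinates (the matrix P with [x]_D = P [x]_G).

Column j of P is [bj]_D, since P maps G-coordinates to D-coordinates.
Expressing b1 in D: b1 = -w1 - 2w2 - w3 + 2w4, so column 1 of P is [-1, -2, -1, 2].
Doing the same for each bj gives P = [[-1, -1, 2, 2], [-2, -1, 1, -2], [-1, -2, -2, -1], [2, -2, -2, 0]].

[[-1, -1, 2, 2], [-2, -1, 1, -2], [-1, -2, -2, -1], [2, -2, -2, 0]]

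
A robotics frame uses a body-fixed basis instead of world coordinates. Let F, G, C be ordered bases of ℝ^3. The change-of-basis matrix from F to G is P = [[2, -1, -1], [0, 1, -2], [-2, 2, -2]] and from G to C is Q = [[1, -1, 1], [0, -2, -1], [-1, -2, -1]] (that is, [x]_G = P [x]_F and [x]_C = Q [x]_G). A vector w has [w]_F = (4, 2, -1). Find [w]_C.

(1, -6, -13)

Composing the changes, [w]_C = Q P [w]_F.
Q P = [[0, 0, -1], [2, -4, 6], [0, -3, 7]]; applying this to (4, 2, -1) gives (1, -6, -13).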